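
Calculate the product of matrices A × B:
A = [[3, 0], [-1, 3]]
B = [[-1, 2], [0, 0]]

Matrix multiplication:
C[0][0] = 3×-1 + 0×0 = -3
C[0][1] = 3×2 + 0×0 = 6
C[1][0] = -1×-1 + 3×0 = 1
C[1][1] = -1×2 + 3×0 = -2
Result: [[-3, 6], [1, -2]]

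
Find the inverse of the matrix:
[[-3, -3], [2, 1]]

For [[a,b],[c,d]], inverse = (1/det)·[[d,-b],[-c,a]]
det = (-3)(1) - (-3)(2) = -3 - -6 = 3
Inverse = (1/3)·[[1, 3], [-2, -3]]
= [[1/3, 1], [-2/3, -1]]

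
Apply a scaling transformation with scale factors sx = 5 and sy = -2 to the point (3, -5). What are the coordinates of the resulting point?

Scaling matrix:
[[5, 0], [0, -2]]
Result: (3 × 5, -5 × -2) = (15, 10)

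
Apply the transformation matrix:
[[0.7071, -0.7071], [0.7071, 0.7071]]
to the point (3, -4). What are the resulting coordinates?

Matrix multiplication:
[[0.7071, -0.7071], [0.7071, 0.7071]] × [3, -4]ᵀ
= [(0.7071)(3) + (-0.7071)(-4), (0.7071)(3) + (0.7071)(-4)]ᵀ
= [4.9497, -0.7071]ᵀ
Result: (4.9497, -0.7071)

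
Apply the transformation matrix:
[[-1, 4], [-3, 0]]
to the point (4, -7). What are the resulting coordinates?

Matrix multiplication:
[[-1, 4], [-3, 0]] × [4, -7]ᵀ
= [(-1)(4) + (4)(-7), (-3)(4) + (0)(-7)]ᵀ
= [-32, -12]ᵀ
Result: (-32, -12)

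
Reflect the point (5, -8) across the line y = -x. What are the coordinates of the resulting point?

Reflection across line y = -x: (5, -8) → (8, -5)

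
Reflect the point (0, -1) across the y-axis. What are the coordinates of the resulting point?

Reflection across y-axis: (0, -1) → (0, -1)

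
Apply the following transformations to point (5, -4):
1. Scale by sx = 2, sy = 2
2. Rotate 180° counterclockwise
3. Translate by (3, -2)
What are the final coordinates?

Step 1: Scale → (10, -8)
Step 2: Rotate 180° → (-10, 8)
Step 3: Translate → (-7, 6)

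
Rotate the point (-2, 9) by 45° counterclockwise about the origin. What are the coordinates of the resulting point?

Rotation matrix for 45°: [[cos 45°, -sin 45°], [sin 45°, cos 45°]] ≈ [[0.707107, -0.707107], [0.707107, 0.707107]]
[[0.707107, -0.707107], [0.707107, 0.707107]] × [-2, 9]ᵀ ≈ [-7.7782, 4.9497]ᵀ
Result: (-7.7782, 4.9497)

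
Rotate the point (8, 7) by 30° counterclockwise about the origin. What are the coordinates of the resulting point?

Rotation matrix for 30°: [[cos 30°, -sin 30°], [sin 30°, cos 30°]] ≈ [[0.866025, -0.500000], [0.500000, 0.866025]]
[[0.866025, -0.500000], [0.500000, 0.866025]] × [8, 7]ᵀ ≈ [3.4282, 10.0622]ᵀ
Result: (3.4282, 10.0622)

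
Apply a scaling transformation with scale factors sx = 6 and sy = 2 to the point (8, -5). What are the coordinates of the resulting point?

Scaling matrix:
[[6, 0], [0, 2]]
Result: (8 × 6, -5 × 2) = (48, -10)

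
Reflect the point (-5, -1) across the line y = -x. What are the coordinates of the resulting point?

Reflection across line y = -x: (-5, -1) → (1, 5)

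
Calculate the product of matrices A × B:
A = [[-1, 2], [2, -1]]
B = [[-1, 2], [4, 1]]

Matrix multiplication:
C[0][0] = -1×-1 + 2×4 = 9
C[0][1] = -1×2 + 2×1 = 0
C[1][0] = 2×-1 + -1×4 = -6
C[1][1] = 2×2 + -1×1 = 3
Result: [[9, 0], [-6, 3]]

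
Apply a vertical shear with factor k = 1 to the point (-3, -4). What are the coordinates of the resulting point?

Shear matrix for vertical shear with factor k = 1:
[[1, 0], [1, 1]]
Result: (-3, -4) → (-3, -7)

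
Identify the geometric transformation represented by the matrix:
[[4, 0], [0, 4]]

This matrix represents: uniform scaling by factor 4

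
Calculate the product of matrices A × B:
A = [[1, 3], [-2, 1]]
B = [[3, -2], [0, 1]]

Matrix multiplication:
C[0][0] = 1×3 + 3×0 = 3
C[0][1] = 1×-2 + 3×1 = 1
C[1][0] = -2×3 + 1×0 = -6
C[1][1] = -2×-2 + 1×1 = 5
Result: [[3, 1], [-6, 5]]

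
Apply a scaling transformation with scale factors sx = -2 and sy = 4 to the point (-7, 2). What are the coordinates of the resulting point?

Scaling matrix:
[[-2, 0], [0, 4]]
Result: (-7 × -2, 2 × 4) = (14, 8)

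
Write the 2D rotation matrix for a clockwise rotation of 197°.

Rotation matrix formula: [[cos θ, -sin θ], [sin θ, cos θ]]
A clockwise rotation by 197° is equivalent to a counterclockwise rotation by -197°.
For θ = -197°:
cos(-197°) = -0.9563
sin(-197°) = 0.2924
Result: [[-0.9563, -0.2924], [0.2924, -0.9563]]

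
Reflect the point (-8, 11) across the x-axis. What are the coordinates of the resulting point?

Reflection across x-axis: (-8, 11) → (-8, -11)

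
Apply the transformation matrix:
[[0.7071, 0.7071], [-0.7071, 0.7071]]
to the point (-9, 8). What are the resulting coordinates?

Matrix multiplication:
[[0.7071, 0.7071], [-0.7071, 0.7071]] × [-9, 8]ᵀ
= [(0.7071)(-9) + (0.7071)(8), (-0.7071)(-9) + (0.7071)(8)]ᵀ
= [-0.7071, 12.0207]ᵀ
Result: (-0.7071, 12.0207)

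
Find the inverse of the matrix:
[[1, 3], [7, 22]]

For [[a,b],[c,d]], inverse = (1/det)·[[d,-b],[-c,a]]
det = (1)(22) - (3)(7) = 22 - 21 = 1
Inverse = [[22, -3], [-7, 1]]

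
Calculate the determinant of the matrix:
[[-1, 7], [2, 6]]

For a 2×2 matrix [[a, b], [c, d]], det = ad - bc
det = (-1)(6) - (7)(2) = -6 - 14 = -20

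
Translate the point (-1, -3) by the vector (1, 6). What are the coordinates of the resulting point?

Translation by (1, 6) (homogeneous matrix [[1, 0, 1], [0, 1, 6], [0, 0, 1]]):
x' = -1 + 1 = 0
y' = -3 + 6 = 3
Result: (0, 3)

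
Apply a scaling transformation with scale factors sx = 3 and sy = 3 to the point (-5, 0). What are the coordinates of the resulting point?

Scaling matrix:
[[3, 0], [0, 3]]
Result: (-5 × 3, 0 × 3) = (-15, 0)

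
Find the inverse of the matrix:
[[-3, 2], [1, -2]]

For [[a,b],[c,d]], inverse = (1/det)·[[d,-b],[-c,a]]
det = (-3)(-2) - (2)(1) = 6 - 2 = 4
Inverse = (1/4)·[[-2, -2], [-1, -3]]
= [[-1/2, -1/2], [-1/4, -3/4]]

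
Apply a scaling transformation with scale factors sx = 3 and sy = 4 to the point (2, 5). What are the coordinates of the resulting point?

Scaling matrix:
[[3, 0], [0, 4]]
Result: (2 × 3, 5 × 4) = (6, 20)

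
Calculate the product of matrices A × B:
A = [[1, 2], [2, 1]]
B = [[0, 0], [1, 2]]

Matrix multiplication:
C[0][0] = 1×0 + 2×1 = 2
C[0][1] = 1×0 + 2×2 = 4
C[1][0] = 2×0 + 1×1 = 1
C[1][1] = 2×0 + 1×2 = 2
Result: [[2, 4], [1, 2]]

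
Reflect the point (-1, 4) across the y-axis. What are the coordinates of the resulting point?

Reflection across y-axis: (-1, 4) → (1, 4)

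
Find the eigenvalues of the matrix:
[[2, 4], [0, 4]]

Characteristic equation: det(A - λI) = 0
λ² - (trace)λ + (det) = 0
trace = 2 + 4 = 6, det = (2)(4) - (4)(0) = 8
λ² - (6)λ + (8) = 0
λ = (6 ± √((6)² - 4·(8))) / 2 = (6 ± √4) / 2
Solving: λ = 2, 4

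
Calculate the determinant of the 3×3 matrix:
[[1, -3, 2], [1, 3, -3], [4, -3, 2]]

Expansion along first row:
det = 1·det([[3,-3],[-3,2]]) - -3·det([[1,-3],[4,2]]) + 2·det([[1,3],[4,-3]])
    = 1·(3·2 - -3·-3) - -3·(1·2 - -3·4) + 2·(1·-3 - 3·4)
    = 1·-3 - -3·14 + 2·-15
    = -3 + 42 + -30 = 9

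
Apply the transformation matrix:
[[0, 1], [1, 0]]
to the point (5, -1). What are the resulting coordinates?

Matrix multiplication:
[[0, 1], [1, 0]] × [5, -1]ᵀ
= [(0)(5) + (1)(-1), (1)(5) + (0)(-1)]ᵀ
= [-1, 5]ᵀ
Result: (-1, 5)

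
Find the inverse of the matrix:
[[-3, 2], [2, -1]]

For [[a,b],[c,d]], inverse = (1/det)·[[d,-b],[-c,a]]
det = (-3)(-1) - (2)(2) = 3 - 4 = -1
Inverse = (1/-1)·[[-1, -2], [-2, -3]]
= [[1, 2], [2, 3]]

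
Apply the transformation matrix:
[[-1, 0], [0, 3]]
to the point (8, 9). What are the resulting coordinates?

Matrix multiplication:
[[-1, 0], [0, 3]] × [8, 9]ᵀ
= [(-1)(8) + (0)(9), (0)(8) + (3)(9)]ᵀ
= [-8, 27]ᵀ
Result: (-8, 27)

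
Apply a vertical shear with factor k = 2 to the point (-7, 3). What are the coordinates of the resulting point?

Shear matrix for vertical shear with factor k = 2:
[[1, 0], [2, 1]]
Result: (-7, 3) → (-7, -11)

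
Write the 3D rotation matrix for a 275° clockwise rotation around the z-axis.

Rotation matrix for clockwise 275° around z-axis:
A clockwise rotation by 275° is a counterclockwise rotation by -275°.
cos(-275°) = 0.0872, sin(-275°) = 0.9962
Result: [[0.0872, -0.9962, 0], [0.9962, 0.0872, 0], [0, 0, 1]]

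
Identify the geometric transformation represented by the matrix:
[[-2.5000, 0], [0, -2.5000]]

This matrix represents: uniform scaling by factor -2.5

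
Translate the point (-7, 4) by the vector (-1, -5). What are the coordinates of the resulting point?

Translation by (-1, -5) (homogeneous matrix [[1, 0, -1], [0, 1, -5], [0, 0, 1]]):
x' = -7 + -1 = -8
y' = 4 + -5 = -1
Result: (-8, -1)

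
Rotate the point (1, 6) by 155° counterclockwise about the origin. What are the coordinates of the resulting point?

Rotation matrix for 155°: [[cos 155°, -sin 155°], [sin 155°, cos 155°]] ≈ [[-0.906308, -0.422618], [0.422618, -0.906308]]
[[-0.906308, -0.422618], [0.422618, -0.906308]] × [1, 6]ᵀ ≈ [-3.4420, -5.0152]ᵀ
Result: (-3.4420, -5.0152)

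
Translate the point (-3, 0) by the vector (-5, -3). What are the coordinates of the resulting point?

Translation by (-5, -3) (homogeneous matrix [[1, 0, -5], [0, 1, -3], [0, 0, 1]]):
x' = -3 + -5 = -8
y' = 0 + -3 = -3
Result: (-8, -3)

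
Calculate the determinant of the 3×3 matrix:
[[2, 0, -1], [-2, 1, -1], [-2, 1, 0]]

Expansion along first row:
det = 2·det([[1,-1],[1,0]]) - 0·det([[-2,-1],[-2,0]]) + -1·det([[-2,1],[-2,1]])
    = 2·(1·0 - -1·1) - 0·(-2·0 - -1·-2) + -1·(-2·1 - 1·-2)
    = 2·1 - 0·-2 + -1·0
    = 2 + 0 + 0 = 2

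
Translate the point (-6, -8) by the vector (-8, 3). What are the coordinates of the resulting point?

Translation by (-8, 3) (homogeneous matrix [[1, 0, -8], [0, 1, 3], [0, 0, 1]]):
x' = -6 + -8 = -14
y' = -8 + 3 = -5
Result: (-14, -5)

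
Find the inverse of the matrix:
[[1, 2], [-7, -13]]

For [[a,b],[c,d]], inverse = (1/det)·[[d,-b],[-c,a]]
det = (1)(-13) - (2)(-7) = -13 - -14 = 1
Inverse = [[-13, -2], [7, 1]]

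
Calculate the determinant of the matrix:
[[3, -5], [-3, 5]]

For a 2×2 matrix [[a, b], [c, d]], det = ad - bc
det = (3)(5) - (-5)(-3) = 15 - 15 = 0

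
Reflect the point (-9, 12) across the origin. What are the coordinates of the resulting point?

Reflection across origin: (-9, 12) → (9, -12)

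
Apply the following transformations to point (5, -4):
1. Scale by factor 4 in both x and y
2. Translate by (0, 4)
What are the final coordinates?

Step 1: Scale (5, -4) by 4 → (20, -16)
Step 2: Translate by (0, 4) → (20, -12)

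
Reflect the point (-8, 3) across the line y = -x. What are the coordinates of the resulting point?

Reflection across line y = -x: (-8, 3) → (-3, 8)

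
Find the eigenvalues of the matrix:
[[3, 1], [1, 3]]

Characteristic equation: det(A - λI) = 0
λ² - (trace)λ + (det) = 0
trace = 3 + 3 = 6, det = (3)(3) - (1)(1) = 8
λ² - (6)λ + (8) = 0
λ = (6 ± √((6)² - 4·(8))) / 2 = (6 ± √4) / 2
Solving: λ = 2, 4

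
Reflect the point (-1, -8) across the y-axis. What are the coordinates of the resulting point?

Reflection across y-axis: (-1, -8) → (1, -8)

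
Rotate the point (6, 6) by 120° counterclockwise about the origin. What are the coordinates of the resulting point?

Rotation matrix for 120°: [[cos 120°, -sin 120°], [sin 120°, cos 120°]] ≈ [[-0.500000, -0.866025], [0.866025, -0.500000]]
[[-0.500000, -0.866025], [0.866025, -0.500000]] × [6, 6]ᵀ ≈ [-8.1962, 2.1962]ᵀ
Result: (-8.1962, 2.1962)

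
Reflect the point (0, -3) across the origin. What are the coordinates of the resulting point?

Reflection across origin: (0, -3) → (0, 3)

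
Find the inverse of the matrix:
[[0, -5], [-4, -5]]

For [[a,b],[c,d]], inverse = (1/det)·[[d,-b],[-c,a]]
det = (0)(-5) - (-5)(-4) = 0 - 20 = -20
Inverse = (1/-20)·[[-5, 5], [4, 0]]
= [[1/4, -1/4], [-1/5, 0]]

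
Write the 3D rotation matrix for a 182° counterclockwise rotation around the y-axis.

Rotation matrix for counterclockwise 182° around y-axis:
cos(182°) = -0.9994, sin(182°) = -0.0349
Result: [[-0.9994, 0, -0.0349], [0, 1, 0], [0.0349, 0, -0.9994]]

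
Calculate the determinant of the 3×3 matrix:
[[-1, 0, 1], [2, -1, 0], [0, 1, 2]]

Expansion along first row:
det = -1·det([[-1,0],[1,2]]) - 0·det([[2,0],[0,2]]) + 1·det([[2,-1],[0,1]])
    = -1·(-1·2 - 0·1) - 0·(2·2 - 0·0) + 1·(2·1 - -1·0)
    = -1·-2 - 0·4 + 1·2
    = 2 + 0 + 2 = 4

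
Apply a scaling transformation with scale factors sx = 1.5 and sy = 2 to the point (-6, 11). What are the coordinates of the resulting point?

Scaling matrix:
[[1.50, 0], [0, 2]]
Result: (-6 × 1.5, 11 × 2) = (-9, 22)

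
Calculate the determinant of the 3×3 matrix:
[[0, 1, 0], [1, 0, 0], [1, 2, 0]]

Expansion along first row:
det = 0·det([[0,0],[2,0]]) - 1·det([[1,0],[1,0]]) + 0·det([[1,0],[1,2]])
    = 0·(0·0 - 0·2) - 1·(1·0 - 0·1) + 0·(1·2 - 0·1)
    = 0·0 - 1·0 + 0·2
    = 0 + 0 + 0 = 0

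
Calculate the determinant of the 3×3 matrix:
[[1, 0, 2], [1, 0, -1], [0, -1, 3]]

Expansion along first row:
det = 1·det([[0,-1],[-1,3]]) - 0·det([[1,-1],[0,3]]) + 2·det([[1,0],[0,-1]])
    = 1·(0·3 - -1·-1) - 0·(1·3 - -1·0) + 2·(1·-1 - 0·0)
    = 1·-1 - 0·3 + 2·-1
    = -1 + 0 + -2 = -3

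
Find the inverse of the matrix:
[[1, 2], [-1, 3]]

For [[a,b],[c,d]], inverse = (1/det)·[[d,-b],[-c,a]]
det = (1)(3) - (2)(-1) = 3 - -2 = 5
Inverse = (1/5)·[[3, -2], [1, 1]]
= [[3/5, -2/5], [1/5, 1/5]]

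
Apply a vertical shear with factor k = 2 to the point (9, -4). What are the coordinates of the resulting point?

Shear matrix for vertical shear with factor k = 2:
[[1, 0], [2, 1]]
Result: (9, -4) → (9, 14)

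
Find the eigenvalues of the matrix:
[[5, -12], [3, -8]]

Characteristic equation: det(A - λI) = 0
λ² - (trace)λ + (det) = 0
trace = 5 + -8 = -3, det = (5)(-8) - (-12)(3) = -4
λ² - (-3)λ + (-4) = 0
λ = (-3 ± √((-3)² - 4·(-4))) / 2 = (-3 ± √25) / 2
Solving: λ = -4, 1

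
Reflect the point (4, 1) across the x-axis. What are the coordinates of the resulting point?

Reflection across x-axis: (4, 1) → (4, -1)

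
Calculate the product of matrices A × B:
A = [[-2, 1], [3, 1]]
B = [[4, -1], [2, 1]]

Matrix multiplication:
C[0][0] = -2×4 + 1×2 = -6
C[0][1] = -2×-1 + 1×1 = 3
C[1][0] = 3×4 + 1×2 = 14
C[1][1] = 3×-1 + 1×1 = -2
Result: [[-6, 3], [14, -2]]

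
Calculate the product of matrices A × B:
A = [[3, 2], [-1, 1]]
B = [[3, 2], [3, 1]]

Matrix multiplication:
C[0][0] = 3×3 + 2×3 = 15
C[0][1] = 3×2 + 2×1 = 8
C[1][0] = -1×3 + 1×3 = 0
C[1][1] = -1×2 + 1×1 = -1
Result: [[15, 8], [0, -1]]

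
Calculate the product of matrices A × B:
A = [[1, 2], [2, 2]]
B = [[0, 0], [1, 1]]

Matrix multiplication:
C[0][0] = 1×0 + 2×1 = 2
C[0][1] = 1×0 + 2×1 = 2
C[1][0] = 2×0 + 2×1 = 2
C[1][1] = 2×0 + 2×1 = 2
Result: [[2, 2], [2, 2]]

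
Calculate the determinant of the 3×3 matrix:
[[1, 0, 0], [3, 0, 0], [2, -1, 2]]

Expansion along first row:
det = 1·det([[0,0],[-1,2]]) - 0·det([[3,0],[2,2]]) + 0·det([[3,0],[2,-1]])
    = 1·(0·2 - 0·-1) - 0·(3·2 - 0·2) + 0·(3·-1 - 0·2)
    = 1·0 - 0·6 + 0·-3
    = 0 + 0 + 0 = 0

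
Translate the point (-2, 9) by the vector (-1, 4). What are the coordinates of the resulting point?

Translation by (-1, 4) (homogeneous matrix [[1, 0, -1], [0, 1, 4], [0, 0, 1]]):
x' = -2 + -1 = -3
y' = 9 + 4 = 13
Result: (-3, 13)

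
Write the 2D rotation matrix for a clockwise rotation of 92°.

Rotation matrix formula: [[cos θ, -sin θ], [sin θ, cos θ]]
A clockwise rotation by 92° is equivalent to a counterclockwise rotation by -92°.
For θ = -92°:
cos(-92°) = -0.0349
sin(-92°) = -0.9994
Result: [[-0.0349, 0.9994], [-0.9994, -0.0349]]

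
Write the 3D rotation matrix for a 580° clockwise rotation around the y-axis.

Rotation matrix for clockwise 580° around y-axis:
A clockwise rotation by 580° is a counterclockwise rotation by -580°.
cos(-580°) = -0.7660, sin(-580°) = 0.6428
Result: [[-0.7660, 0, 0.6428], [0, 1, 0], [-0.6428, 0, -0.7660]]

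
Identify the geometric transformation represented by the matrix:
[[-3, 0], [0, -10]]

This matrix represents: non-uniform scaling by sx = -3, sy = -10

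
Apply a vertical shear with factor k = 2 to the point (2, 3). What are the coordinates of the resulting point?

Shear matrix for vertical shear with factor k = 2:
[[1, 0], [2, 1]]
Result: (2, 3) → (2, 7)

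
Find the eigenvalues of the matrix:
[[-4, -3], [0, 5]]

Characteristic equation: det(A - λI) = 0
λ² - (trace)λ + (det) = 0
trace = -4 + 5 = 1, det = (-4)(5) - (-3)(0) = -20
λ² - (1)λ + (-20) = 0
λ = (1 ± √((1)² - 4·(-20))) / 2 = (1 ± √81) / 2
Solving: λ = -4, 5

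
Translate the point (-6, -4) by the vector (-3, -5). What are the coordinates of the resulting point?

Translation by (-3, -5) (homogeneous matrix [[1, 0, -3], [0, 1, -5], [0, 0, 1]]):
x' = -6 + -3 = -9
y' = -4 + -5 = -9
Result: (-9, -9)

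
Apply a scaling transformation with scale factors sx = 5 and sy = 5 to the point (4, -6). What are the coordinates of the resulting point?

Scaling matrix:
[[5, 0], [0, 5]]
Result: (4 × 5, -6 × 5) = (20, -30)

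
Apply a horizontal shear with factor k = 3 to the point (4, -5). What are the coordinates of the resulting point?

Shear matrix for horizontal shear with factor k = 3:
[[1, 3], [0, 1]]
Result: (4, -5) → (-11, -5)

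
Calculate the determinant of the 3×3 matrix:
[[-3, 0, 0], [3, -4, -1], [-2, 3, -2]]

Expansion along first row:
det = -3·det([[-4,-1],[3,-2]]) - 0·det([[3,-1],[-2,-2]]) + 0·det([[3,-4],[-2,3]])
    = -3·(-4·-2 - -1·3) - 0·(3·-2 - -1·-2) + 0·(3·3 - -4·-2)
    = -3·11 - 0·-8 + 0·1
    = -33 + 0 + 0 = -33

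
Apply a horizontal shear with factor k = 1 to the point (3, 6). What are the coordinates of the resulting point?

Shear matrix for horizontal shear with factor k = 1:
[[1, 1], [0, 1]]
Result: (3, 6) → (9, 6)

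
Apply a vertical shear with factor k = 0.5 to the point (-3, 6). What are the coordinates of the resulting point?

Shear matrix for vertical shear with factor k = 0.5:
[[1, 0], [0.50, 1]]
Result: (-3, 6) → (-3, 4.5)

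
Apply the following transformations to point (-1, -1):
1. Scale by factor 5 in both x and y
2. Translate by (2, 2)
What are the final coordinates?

Step 1: Scale (-1, -1) by 5 → (-5, -5)
Step 2: Translate by (2, 2) → (-3, -3)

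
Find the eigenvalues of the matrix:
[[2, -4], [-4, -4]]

Characteristic equation: det(A - λI) = 0
λ² - (trace)λ + (det) = 0
trace = 2 + -4 = -2, det = (2)(-4) - (-4)(-4) = -24
λ² - (-2)λ + (-24) = 0
λ = (-2 ± √((-2)² - 4·(-24))) / 2 = (-2 ± √100) / 2
Solving: λ = -6, 4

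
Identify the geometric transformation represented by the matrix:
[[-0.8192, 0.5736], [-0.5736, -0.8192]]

This matrix represents: rotation by 215° counterclockwise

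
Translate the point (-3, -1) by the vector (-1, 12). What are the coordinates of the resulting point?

Translation by (-1, 12) (homogeneous matrix [[1, 0, -1], [0, 1, 12], [0, 0, 1]]):
x' = -3 + -1 = -4
y' = -1 + 12 = 11
Result: (-4, 11)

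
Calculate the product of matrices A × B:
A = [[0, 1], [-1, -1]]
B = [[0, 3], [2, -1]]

Matrix multiplication:
C[0][0] = 0×0 + 1×2 = 2
C[0][1] = 0×3 + 1×-1 = -1
C[1][0] = -1×0 + -1×2 = -2
C[1][1] = -1×3 + -1×-1 = -2
Result: [[2, -1], [-2, -2]]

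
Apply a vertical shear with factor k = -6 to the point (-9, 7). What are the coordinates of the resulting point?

Shear matrix for vertical shear with factor k = -6:
[[1, 0], [-6, 1]]
Result: (-9, 7) → (-9, 61)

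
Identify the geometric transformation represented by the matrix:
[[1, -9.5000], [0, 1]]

This matrix represents: horizontal shear with factor -9.5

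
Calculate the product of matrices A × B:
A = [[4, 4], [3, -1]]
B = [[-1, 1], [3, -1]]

Matrix multiplication:
C[0][0] = 4×-1 + 4×3 = 8
C[0][1] = 4×1 + 4×-1 = 0
C[1][0] = 3×-1 + -1×3 = -6
C[1][1] = 3×1 + -1×-1 = 4
Result: [[8, 0], [-6, 4]]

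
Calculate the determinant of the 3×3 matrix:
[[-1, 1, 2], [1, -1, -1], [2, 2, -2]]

Expansion along first row:
det = -1·det([[-1,-1],[2,-2]]) - 1·det([[1,-1],[2,-2]]) + 2·det([[1,-1],[2,2]])
    = -1·(-1·-2 - -1·2) - 1·(1·-2 - -1·2) + 2·(1·2 - -1·2)
    = -1·4 - 1·0 + 2·4
    = -4 + 0 + 8 = 4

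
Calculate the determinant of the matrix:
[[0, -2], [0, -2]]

For a 2×2 matrix [[a, b], [c, d]], det = ad - bc
det = (0)(-2) - (-2)(0) = 0 - 0 = 0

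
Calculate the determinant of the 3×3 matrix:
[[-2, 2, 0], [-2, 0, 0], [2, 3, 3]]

Expansion along first row:
det = -2·det([[0,0],[3,3]]) - 2·det([[-2,0],[2,3]]) + 0·det([[-2,0],[2,3]])
    = -2·(0·3 - 0·3) - 2·(-2·3 - 0·2) + 0·(-2·3 - 0·2)
    = -2·0 - 2·-6 + 0·-6
    = 0 + 12 + 0 = 12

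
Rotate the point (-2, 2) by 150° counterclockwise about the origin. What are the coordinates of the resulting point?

Rotation matrix for 150°: [[cos 150°, -sin 150°], [sin 150°, cos 150°]] ≈ [[-0.866025, -0.500000], [0.500000, -0.866025]]
[[-0.866025, -0.500000], [0.500000, -0.866025]] × [-2, 2]ᵀ ≈ [0.7321, -2.7321]ᵀ
Result: (0.7321, -2.7321)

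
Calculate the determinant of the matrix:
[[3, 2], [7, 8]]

For a 2×2 matrix [[a, b], [c, d]], det = ad - bc
det = (3)(8) - (2)(7) = 24 - 14 = 10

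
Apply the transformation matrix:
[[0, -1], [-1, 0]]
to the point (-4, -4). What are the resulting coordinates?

Matrix multiplication:
[[0, -1], [-1, 0]] × [-4, -4]ᵀ
= [(0)(-4) + (-1)(-4), (-1)(-4) + (0)(-4)]ᵀ
= [4, 4]ᵀ
Result: (4, 4)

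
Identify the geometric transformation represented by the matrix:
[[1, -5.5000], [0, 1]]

This matrix represents: horizontal shear with factor -5.5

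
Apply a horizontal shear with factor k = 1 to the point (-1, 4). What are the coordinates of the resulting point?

Shear matrix for horizontal shear with factor k = 1:
[[1, 1], [0, 1]]
Result: (-1, 4) → (3, 4)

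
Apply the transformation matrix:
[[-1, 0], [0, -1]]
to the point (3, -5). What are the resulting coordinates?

Matrix multiplication:
[[-1, 0], [0, -1]] × [3, -5]ᵀ
= [(-1)(3) + (0)(-5), (0)(3) + (-1)(-5)]ᵀ
= [-3, 5]ᵀ
Result: (-3, 5)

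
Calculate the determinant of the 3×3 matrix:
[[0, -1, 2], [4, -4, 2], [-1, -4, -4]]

Expansion along first row:
det = 0·det([[-4,2],[-4,-4]]) - -1·det([[4,2],[-1,-4]]) + 2·det([[4,-4],[-1,-4]])
    = 0·(-4·-4 - 2·-4) - -1·(4·-4 - 2·-1) + 2·(4·-4 - -4·-1)
    = 0·24 - -1·-14 + 2·-20
    = 0 + -14 + -40 = -54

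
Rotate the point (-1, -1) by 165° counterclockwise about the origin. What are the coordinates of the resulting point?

Rotation matrix for 165°: [[cos 165°, -sin 165°], [sin 165°, cos 165°]] ≈ [[-0.965926, -0.258819], [0.258819, -0.965926]]
[[-0.965926, -0.258819], [0.258819, -0.965926]] × [-1, -1]ᵀ ≈ [1.2247, 0.7071]ᵀ
Result: (1.2247, 0.7071)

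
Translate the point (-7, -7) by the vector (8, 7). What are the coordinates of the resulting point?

Translation by (8, 7) (homogeneous matrix [[1, 0, 8], [0, 1, 7], [0, 0, 1]]):
x' = -7 + 8 = 1
y' = -7 + 7 = 0
Result: (1, 0)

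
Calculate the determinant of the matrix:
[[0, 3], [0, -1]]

For a 2×2 matrix [[a, b], [c, d]], det = ad - bc
det = (0)(-1) - (3)(0) = 0 - 0 = 0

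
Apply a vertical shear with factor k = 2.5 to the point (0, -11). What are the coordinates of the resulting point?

Shear matrix for vertical shear with factor k = 2.5:
[[1, 0], [2.50, 1]]
Result: (0, -11) → (0, -11)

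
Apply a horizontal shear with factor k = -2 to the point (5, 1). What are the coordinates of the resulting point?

Shear matrix for horizontal shear with factor k = -2:
[[1, -2], [0, 1]]
Result: (5, 1) → (3, 1)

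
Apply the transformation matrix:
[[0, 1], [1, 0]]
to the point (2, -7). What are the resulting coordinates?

Matrix multiplication:
[[0, 1], [1, 0]] × [2, -7]ᵀ
= [(0)(2) + (1)(-7), (1)(2) + (0)(-7)]ᵀ
= [-7, 2]ᵀ
Result: (-7, 2)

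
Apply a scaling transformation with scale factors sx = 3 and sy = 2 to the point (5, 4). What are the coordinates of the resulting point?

Scaling matrix:
[[3, 0], [0, 2]]
Result: (5 × 3, 4 × 2) = (15, 8)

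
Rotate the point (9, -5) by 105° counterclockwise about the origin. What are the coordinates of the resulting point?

Rotation matrix for 105°: [[cos 105°, -sin 105°], [sin 105°, cos 105°]] ≈ [[-0.258819, -0.965926], [0.965926, -0.258819]]
[[-0.258819, -0.965926], [0.965926, -0.258819]] × [9, -5]ᵀ ≈ [2.5003, 9.9874]ᵀ
Result: (2.5003, 9.9874)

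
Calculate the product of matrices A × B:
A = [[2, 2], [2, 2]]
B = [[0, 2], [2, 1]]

Matrix multiplication:
C[0][0] = 2×0 + 2×2 = 4
C[0][1] = 2×2 + 2×1 = 6
C[1][0] = 2×0 + 2×2 = 4
C[1][1] = 2×2 + 2×1 = 6
Result: [[4, 6], [4, 6]]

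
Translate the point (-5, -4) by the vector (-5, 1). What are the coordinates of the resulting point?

Translation by (-5, 1) (homogeneous matrix [[1, 0, -5], [0, 1, 1], [0, 0, 1]]):
x' = -5 + -5 = -10
y' = -4 + 1 = -3
Result: (-10, -3)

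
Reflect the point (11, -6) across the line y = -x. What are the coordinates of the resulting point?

Reflection across line y = -x: (11, -6) → (6, -11)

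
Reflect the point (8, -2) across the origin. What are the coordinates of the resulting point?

Reflection across origin: (8, -2) → (-8, 2)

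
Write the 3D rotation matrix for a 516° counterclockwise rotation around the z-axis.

Rotation matrix for counterclockwise 516° around z-axis:
cos(516°) = -0.9135, sin(516°) = 0.4067
Result: [[-0.9135, -0.4067, 0], [0.4067, -0.9135, 0], [0, 0, 1]]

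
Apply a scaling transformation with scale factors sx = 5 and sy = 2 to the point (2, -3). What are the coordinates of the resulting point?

Scaling matrix:
[[5, 0], [0, 2]]
Result: (2 × 5, -3 × 2) = (10, -6)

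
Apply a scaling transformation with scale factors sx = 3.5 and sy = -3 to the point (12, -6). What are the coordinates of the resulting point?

Scaling matrix:
[[3.50, 0], [0, -3]]
Result: (12 × 3.5, -6 × -3) = (42, 18)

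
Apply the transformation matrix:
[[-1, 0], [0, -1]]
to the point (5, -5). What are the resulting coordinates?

Matrix multiplication:
[[-1, 0], [0, -1]] × [5, -5]ᵀ
= [(-1)(5) + (0)(-5), (0)(5) + (-1)(-5)]ᵀ
= [-5, 5]ᵀ
Result: (-5, 5)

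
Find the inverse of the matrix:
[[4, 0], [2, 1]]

For [[a,b],[c,d]], inverse = (1/det)·[[d,-b],[-c,a]]
det = (4)(1) - (0)(2) = 4 - 0 = 4
Inverse = (1/4)·[[1, 0], [-2, 4]]
= [[1/4, 0], [-1/2, 1]]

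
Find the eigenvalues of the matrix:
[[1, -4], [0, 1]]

Characteristic equation: det(A - λI) = 0
λ² - (trace)λ + (det) = 0
trace = 1 + 1 = 2, det = (1)(1) - (-4)(0) = 1
λ² - (2)λ + (1) = 0
λ = (2 ± √((2)² - 4·(1))) / 2 = (2 ± √0) / 2
Solving: λ = 1, 1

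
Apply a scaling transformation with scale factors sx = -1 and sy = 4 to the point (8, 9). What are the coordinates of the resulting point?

Scaling matrix:
[[-1, 0], [0, 4]]
Result: (8 × -1, 9 × 4) = (-8, 36)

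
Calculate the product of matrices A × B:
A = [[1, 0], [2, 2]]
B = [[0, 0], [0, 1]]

Matrix multiplication:
C[0][0] = 1×0 + 0×0 = 0
C[0][1] = 1×0 + 0×1 = 0
C[1][0] = 2×0 + 2×0 = 0
C[1][1] = 2×0 + 2×1 = 2
Result: [[0, 0], [0, 2]]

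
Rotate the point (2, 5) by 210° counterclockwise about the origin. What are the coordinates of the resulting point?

Rotation matrix for 210°: [[cos 210°, -sin 210°], [sin 210°, cos 210°]] ≈ [[-0.866025, 0.500000], [-0.500000, -0.866025]]
[[-0.866025, 0.500000], [-0.500000, -0.866025]] × [2, 5]ᵀ ≈ [0.7679, -5.3301]ᵀ
Result: (0.7679, -5.3301)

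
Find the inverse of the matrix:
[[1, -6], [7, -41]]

For [[a,b],[c,d]], inverse = (1/det)·[[d,-b],[-c,a]]
det = (1)(-41) - (-6)(7) = -41 - -42 = 1
Inverse = [[-41, 6], [-7, 1]]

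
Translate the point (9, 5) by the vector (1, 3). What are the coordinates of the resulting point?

Translation by (1, 3) (homogeneous matrix [[1, 0, 1], [0, 1, 3], [0, 0, 1]]):
x' = 9 + 1 = 10
y' = 5 + 3 = 8
Result: (10, 8)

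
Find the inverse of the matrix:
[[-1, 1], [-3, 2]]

For [[a,b],[c,d]], inverse = (1/det)·[[d,-b],[-c,a]]
det = (-1)(2) - (1)(-3) = -2 - -3 = 1
Inverse = [[2, -1], [3, -1]]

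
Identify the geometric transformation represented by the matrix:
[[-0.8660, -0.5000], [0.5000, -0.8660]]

This matrix represents: rotation by 150° counterclockwise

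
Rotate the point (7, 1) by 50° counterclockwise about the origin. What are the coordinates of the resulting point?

Rotation matrix for 50°: [[cos 50°, -sin 50°], [sin 50°, cos 50°]] ≈ [[0.642788, -0.766044], [0.766044, 0.642788]]
[[0.642788, -0.766044], [0.766044, 0.642788]] × [7, 1]ᵀ ≈ [3.7335, 6.0051]ᵀ
Result: (3.7335, 6.0051)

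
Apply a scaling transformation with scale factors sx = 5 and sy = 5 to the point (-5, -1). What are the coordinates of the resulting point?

Scaling matrix:
[[5, 0], [0, 5]]
Result: (-5 × 5, -1 × 5) = (-25, -5)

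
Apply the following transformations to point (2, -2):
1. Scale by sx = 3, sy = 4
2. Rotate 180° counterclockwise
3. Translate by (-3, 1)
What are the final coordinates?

Step 1: Scale → (6, -8)
Step 2: Rotate 180° → (-6, 8)
Step 3: Translate → (-9, 9)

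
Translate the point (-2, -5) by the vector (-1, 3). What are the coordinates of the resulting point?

Translation by (-1, 3) (homogeneous matrix [[1, 0, -1], [0, 1, 3], [0, 0, 1]]):
x' = -2 + -1 = -3
y' = -5 + 3 = -2
Result: (-3, -2)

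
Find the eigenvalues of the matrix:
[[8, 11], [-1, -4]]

Characteristic equation: det(A - λI) = 0
λ² - (trace)λ + (det) = 0
trace = 8 + -4 = 4, det = (8)(-4) - (11)(-1) = -21
λ² - (4)λ + (-21) = 0
λ = (4 ± √((4)² - 4·(-21))) / 2 = (4 ± √100) / 2
Solving: λ = -3, 7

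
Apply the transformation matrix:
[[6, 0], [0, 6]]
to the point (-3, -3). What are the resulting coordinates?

Matrix multiplication:
[[6, 0], [0, 6]] × [-3, -3]ᵀ
= [(6)(-3) + (0)(-3), (0)(-3) + (6)(-3)]ᵀ
= [-18, -18]ᵀ
Result: (-18, -18)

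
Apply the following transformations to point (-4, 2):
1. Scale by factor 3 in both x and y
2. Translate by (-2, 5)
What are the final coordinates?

Step 1: Scale (-4, 2) by 3 → (-12, 6)
Step 2: Translate by (-2, 5) → (-14, 11)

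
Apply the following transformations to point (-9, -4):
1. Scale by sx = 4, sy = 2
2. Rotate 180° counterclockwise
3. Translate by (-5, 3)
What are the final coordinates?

Step 1: Scale → (-36, -8)
Step 2: Rotate 180° → (36, 8)
Step 3: Translate → (31, 11)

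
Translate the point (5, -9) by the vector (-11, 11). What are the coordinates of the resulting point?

Translation by (-11, 11) (homogeneous matrix [[1, 0, -11], [0, 1, 11], [0, 0, 1]]):
x' = 5 + -11 = -6
y' = -9 + 11 = 2
Result: (-6, 2)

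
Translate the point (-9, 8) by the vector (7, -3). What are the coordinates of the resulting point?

Translation by (7, -3) (homogeneous matrix [[1, 0, 7], [0, 1, -3], [0, 0, 1]]):
x' = -9 + 7 = -2
y' = 8 + -3 = 5
Result: (-2, 5)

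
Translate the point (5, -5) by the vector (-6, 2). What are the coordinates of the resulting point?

Translation by (-6, 2) (homogeneous matrix [[1, 0, -6], [0, 1, 2], [0, 0, 1]]):
x' = 5 + -6 = -1
y' = -5 + 2 = -3
Result: (-1, -3)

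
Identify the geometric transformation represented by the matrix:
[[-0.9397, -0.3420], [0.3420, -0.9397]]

This matrix represents: rotation by 160° counterclockwise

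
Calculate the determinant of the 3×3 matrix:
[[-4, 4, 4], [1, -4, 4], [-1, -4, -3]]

Expansion along first row:
det = -4·det([[-4,4],[-4,-3]]) - 4·det([[1,4],[-1,-3]]) + 4·det([[1,-4],[-1,-4]])
    = -4·(-4·-3 - 4·-4) - 4·(1·-3 - 4·-1) + 4·(1·-4 - -4·-1)
    = -4·28 - 4·1 + 4·-8
    = -112 + -4 + -32 = -148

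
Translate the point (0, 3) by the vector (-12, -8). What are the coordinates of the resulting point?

Translation by (-12, -8) (homogeneous matrix [[1, 0, -12], [0, 1, -8], [0, 0, 1]]):
x' = 0 + -12 = -12
y' = 3 + -8 = -5
Result: (-12, -5)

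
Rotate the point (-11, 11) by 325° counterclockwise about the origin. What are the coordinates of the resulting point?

Rotation matrix for 325°: [[cos 325°, -sin 325°], [sin 325°, cos 325°]] ≈ [[0.819152, 0.573576], [-0.573576, 0.819152]]
[[0.819152, 0.573576], [-0.573576, 0.819152]] × [-11, 11]ᵀ ≈ [-2.7013, 15.3200]ᵀ
Result: (-2.7013, 15.3200)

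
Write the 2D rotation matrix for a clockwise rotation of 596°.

Rotation matrix formula: [[cos θ, -sin θ], [sin θ, cos θ]]
A clockwise rotation by 596° is equivalent to a counterclockwise rotation by -596°.
For θ = -596°:
cos(-596°) = -0.5592
sin(-596°) = 0.8290
Result: [[-0.5592, -0.8290], [0.8290, -0.5592]]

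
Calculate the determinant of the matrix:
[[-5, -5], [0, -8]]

For a 2×2 matrix [[a, b], [c, d]], det = ad - bc
det = (-5)(-8) - (-5)(0) = 40 - 0 = 40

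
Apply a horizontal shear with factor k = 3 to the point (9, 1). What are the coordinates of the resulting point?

Shear matrix for horizontal shear with factor k = 3:
[[1, 3], [0, 1]]
Result: (9, 1) → (12, 1)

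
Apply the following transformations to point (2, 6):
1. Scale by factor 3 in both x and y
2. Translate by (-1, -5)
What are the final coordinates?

Step 1: Scale (2, 6) by 3 → (6, 18)
Step 2: Translate by (-1, -5) → (5, 13)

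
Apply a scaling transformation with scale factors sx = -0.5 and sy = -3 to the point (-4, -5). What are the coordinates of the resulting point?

Scaling matrix:
[[-0.50, 0], [0, -3]]
Result: (-4 × -0.5, -5 × -3) = (2, 15)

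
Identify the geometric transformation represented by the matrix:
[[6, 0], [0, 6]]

This matrix represents: uniform scaling by factor 6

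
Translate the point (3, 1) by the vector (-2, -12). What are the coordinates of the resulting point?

Translation by (-2, -12) (homogeneous matrix [[1, 0, -2], [0, 1, -12], [0, 0, 1]]):
x' = 3 + -2 = 1
y' = 1 + -12 = -11
Result: (1, -11)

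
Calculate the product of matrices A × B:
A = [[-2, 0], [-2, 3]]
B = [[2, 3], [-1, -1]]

Matrix multiplication:
C[0][0] = -2×2 + 0×-1 = -4
C[0][1] = -2×3 + 0×-1 = -6
C[1][0] = -2×2 + 3×-1 = -7
C[1][1] = -2×3 + 3×-1 = -9
Result: [[-4, -6], [-7, -9]]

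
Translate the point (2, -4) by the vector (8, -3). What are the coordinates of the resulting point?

Translation by (8, -3) (homogeneous matrix [[1, 0, 8], [0, 1, -3], [0, 0, 1]]):
x' = 2 + 8 = 10
y' = -4 + -3 = -7
Result: (10, -7)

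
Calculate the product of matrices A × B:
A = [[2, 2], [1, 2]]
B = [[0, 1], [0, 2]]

Matrix multiplication:
C[0][0] = 2×0 + 2×0 = 0
C[0][1] = 2×1 + 2×2 = 6
C[1][0] = 1×0 + 2×0 = 0
C[1][1] = 1×1 + 2×2 = 5
Result: [[0, 6], [0, 5]]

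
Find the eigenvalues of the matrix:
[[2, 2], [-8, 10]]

Characteristic equation: det(A - λI) = 0
λ² - (trace)λ + (det) = 0
trace = 2 + 10 = 12, det = (2)(10) - (2)(-8) = 36
λ² - (12)λ + (36) = 0
λ = (12 ± √((12)² - 4·(36))) / 2 = (12 ± √0) / 2
Solving: λ = 6, 6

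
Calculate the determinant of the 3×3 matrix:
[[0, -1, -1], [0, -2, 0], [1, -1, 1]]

Expansion along first row:
det = 0·det([[-2,0],[-1,1]]) - -1·det([[0,0],[1,1]]) + -1·det([[0,-2],[1,-1]])
    = 0·(-2·1 - 0·-1) - -1·(0·1 - 0·1) + -1·(0·-1 - -2·1)
    = 0·-2 - -1·0 + -1·2
    = 0 + 0 + -2 = -2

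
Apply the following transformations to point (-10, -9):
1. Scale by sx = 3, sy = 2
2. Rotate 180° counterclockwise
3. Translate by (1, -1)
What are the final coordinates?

Step 1: Scale → (-30, -18)
Step 2: Rotate 180° → (30, 18)
Step 3: Translate → (31, 17)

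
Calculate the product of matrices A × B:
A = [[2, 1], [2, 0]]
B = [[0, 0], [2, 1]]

Matrix multiplication:
C[0][0] = 2×0 + 1×2 = 2
C[0][1] = 2×0 + 1×1 = 1
C[1][0] = 2×0 + 0×2 = 0
C[1][1] = 2×0 + 0×1 = 0
Result: [[2, 1], [0, 0]]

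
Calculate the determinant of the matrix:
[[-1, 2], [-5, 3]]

For a 2×2 matrix [[a, b], [c, d]], det = ad - bc
det = (-1)(3) - (2)(-5) = -3 - -10 = 7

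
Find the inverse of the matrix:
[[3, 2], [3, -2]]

For [[a,b],[c,d]], inverse = (1/det)·[[d,-b],[-c,a]]
det = (3)(-2) - (2)(3) = -6 - 6 = -12
Inverse = (1/-12)·[[-2, -2], [-3, 3]]
= [[1/6, 1/6], [1/4, -1/4]]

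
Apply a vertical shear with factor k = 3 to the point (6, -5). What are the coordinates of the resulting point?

Shear matrix for vertical shear with factor k = 3:
[[1, 0], [3, 1]]
Result: (6, -5) → (6, 13)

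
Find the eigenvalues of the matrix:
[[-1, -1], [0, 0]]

Characteristic equation: det(A - λI) = 0
λ² - (trace)λ + (det) = 0
trace = -1 + 0 = -1, det = (-1)(0) - (-1)(0) = 0
λ² - (-1)λ + (0) = 0
λ = (-1 ± √((-1)² - 4·(0))) / 2 = (-1 ± √1) / 2
Solving: λ = -1, 0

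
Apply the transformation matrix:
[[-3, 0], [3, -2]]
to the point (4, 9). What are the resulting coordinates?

Matrix multiplication:
[[-3, 0], [3, -2]] × [4, 9]ᵀ
= [(-3)(4) + (0)(9), (3)(4) + (-2)(9)]ᵀ
= [-12, -6]ᵀ
Result: (-12, -6)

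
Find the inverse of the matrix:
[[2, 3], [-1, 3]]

For [[a,b],[c,d]], inverse = (1/det)·[[d,-b],[-c,a]]
det = (2)(3) - (3)(-1) = 6 - -3 = 9
Inverse = (1/9)·[[3, -3], [1, 2]]
= [[1/3, -1/3], [1/9, 2/9]]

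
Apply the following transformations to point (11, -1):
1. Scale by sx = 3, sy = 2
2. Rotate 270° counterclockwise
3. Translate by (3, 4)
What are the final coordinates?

Step 1: Scale → (33, -2)
Step 2: Rotate 270° → (-2, -33)
Step 3: Translate → (1, -29)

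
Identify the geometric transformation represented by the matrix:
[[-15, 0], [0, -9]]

This matrix represents: non-uniform scaling by sx = -15, sy = -9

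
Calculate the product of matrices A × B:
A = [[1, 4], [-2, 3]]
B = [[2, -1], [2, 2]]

Matrix multiplication:
C[0][0] = 1×2 + 4×2 = 10
C[0][1] = 1×-1 + 4×2 = 7
C[1][0] = -2×2 + 3×2 = 2
C[1][1] = -2×-1 + 3×2 = 8
Result: [[10, 7], [2, 8]]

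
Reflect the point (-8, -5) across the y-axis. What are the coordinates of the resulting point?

Reflection across y-axis: (-8, -5) → (8, -5)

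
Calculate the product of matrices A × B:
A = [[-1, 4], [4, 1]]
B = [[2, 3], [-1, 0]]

Matrix multiplication:
C[0][0] = -1×2 + 4×-1 = -6
C[0][1] = -1×3 + 4×0 = -3
C[1][0] = 4×2 + 1×-1 = 7
C[1][1] = 4×3 + 1×0 = 12
Result: [[-6, -3], [7, 12]]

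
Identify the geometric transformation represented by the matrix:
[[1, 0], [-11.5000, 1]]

This matrix represents: vertical shear with factor -11.5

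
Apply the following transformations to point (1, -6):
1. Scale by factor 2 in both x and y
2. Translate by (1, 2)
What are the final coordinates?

Step 1: Scale (1, -6) by 2 → (2, -12)
Step 2: Translate by (1, 2) → (3, -10)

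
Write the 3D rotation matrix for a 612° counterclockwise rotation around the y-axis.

Rotation matrix for counterclockwise 612° around y-axis:
cos(612°) = -0.3090, sin(612°) = -0.9511
Result: [[-0.3090, 0, -0.9511], [0, 1, 0], [0.9511, 0, -0.3090]]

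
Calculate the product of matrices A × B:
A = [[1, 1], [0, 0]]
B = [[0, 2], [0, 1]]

Matrix multiplication:
C[0][0] = 1×0 + 1×0 = 0
C[0][1] = 1×2 + 1×1 = 3
C[1][0] = 0×0 + 0×0 = 0
C[1][1] = 0×2 + 0×1 = 0
Result: [[0, 3], [0, 0]]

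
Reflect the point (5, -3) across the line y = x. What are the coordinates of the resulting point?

Reflection across line y = x: (5, -3) → (-3, 5)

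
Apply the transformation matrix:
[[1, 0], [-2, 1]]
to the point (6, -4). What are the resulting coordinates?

Matrix multiplication:
[[1, 0], [-2, 1]] × [6, -4]ᵀ
= [(1)(6) + (0)(-4), (-2)(6) + (1)(-4)]ᵀ
= [6, -16]ᵀ
Result: (6, -16)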